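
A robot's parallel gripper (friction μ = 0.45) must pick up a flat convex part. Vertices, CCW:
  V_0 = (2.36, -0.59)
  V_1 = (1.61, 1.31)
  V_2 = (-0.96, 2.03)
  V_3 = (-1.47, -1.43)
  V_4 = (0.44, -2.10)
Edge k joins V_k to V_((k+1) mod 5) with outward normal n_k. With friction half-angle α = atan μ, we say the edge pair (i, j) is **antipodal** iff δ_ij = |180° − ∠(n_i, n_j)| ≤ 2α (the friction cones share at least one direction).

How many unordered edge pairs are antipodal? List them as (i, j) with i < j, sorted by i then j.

count = 3; pairs: (0,2), (1,3), (2,4)

α = atan 0.45 = 24.23°;  2α = 48.46°
n_0 = (+0.9302, +0.3672)
n_1 = (+0.2698, +0.9629)
n_2 = (-0.9893, +0.1458)
n_3 = (-0.3310, -0.9436)
n_4 = (+0.6182, -0.7860)
  (0,1): δ = 127.19°  ·
  (0,2): δ = 29.93°  ✓
  (0,3): δ = 49.13°  ·
  (0,4): δ = 106.64°  ·
  (1,2): δ = 82.73°  ·
  (1,3): δ = 3.68°  ✓
  (1,4): δ = 53.83°  ·
  (2,3): δ = 100.95°  ·
  (2,4): δ = 43.43°  ✓
  (3,4): δ = 122.49°  ·
antipodal pairs: 3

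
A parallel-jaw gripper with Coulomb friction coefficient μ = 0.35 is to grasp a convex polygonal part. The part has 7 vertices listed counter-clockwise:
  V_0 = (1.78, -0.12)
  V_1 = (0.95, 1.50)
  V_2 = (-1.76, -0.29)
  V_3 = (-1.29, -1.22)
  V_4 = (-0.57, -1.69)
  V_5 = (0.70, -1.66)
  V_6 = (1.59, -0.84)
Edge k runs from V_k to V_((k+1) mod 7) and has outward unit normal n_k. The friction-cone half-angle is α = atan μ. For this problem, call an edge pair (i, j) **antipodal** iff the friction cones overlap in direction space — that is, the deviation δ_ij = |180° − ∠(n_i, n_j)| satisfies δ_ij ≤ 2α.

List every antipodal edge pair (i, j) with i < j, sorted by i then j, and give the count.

α = atan 0.35 = 19.29°;  2α = 38.58°
n_0 = (+0.8900, +0.4560)
n_1 = (-0.5511, +0.8344)
n_2 = (-0.8925, -0.4510)
n_3 = (-0.5466, -0.8374)
n_4 = (+0.0236, -0.9997)
n_5 = (+0.6776, -0.7354)
n_6 = (+0.9669, -0.2552)
  (0,1): δ = 83.68°  ·
  (0,2): δ = 0.32°  ✓
  (0,3): δ = 29.74°  ✓
  (0,4): δ = 64.23°  ·
  (0,5): δ = 105.53°  ·
  (0,6): δ = 138.09°  ·
  (1,2): δ = 96.63°  ·
  (1,3): δ = 66.58°  ·
  (1,4): δ = 32.09°  ✓
  (1,5): δ = 9.21°  ✓
  (1,6): δ = 41.77°  ·
  (2,3): δ = 149.95°  ·
  (2,4): δ = 115.46°  ·
  (2,5): δ = 74.16°  ·
  (2,6): δ = 41.59°  ·
  (3,4): δ = 145.51°  ·
  (3,5): δ = 104.21°  ·
  (3,6): δ = 71.65°  ·
  (4,5): δ = 138.70°  ·
  (4,6): δ = 106.14°  ·
  (5,6): δ = 147.44°  ·
antipodal pairs: 4

count = 4; pairs: (0,2), (0,3), (1,4), (1,5)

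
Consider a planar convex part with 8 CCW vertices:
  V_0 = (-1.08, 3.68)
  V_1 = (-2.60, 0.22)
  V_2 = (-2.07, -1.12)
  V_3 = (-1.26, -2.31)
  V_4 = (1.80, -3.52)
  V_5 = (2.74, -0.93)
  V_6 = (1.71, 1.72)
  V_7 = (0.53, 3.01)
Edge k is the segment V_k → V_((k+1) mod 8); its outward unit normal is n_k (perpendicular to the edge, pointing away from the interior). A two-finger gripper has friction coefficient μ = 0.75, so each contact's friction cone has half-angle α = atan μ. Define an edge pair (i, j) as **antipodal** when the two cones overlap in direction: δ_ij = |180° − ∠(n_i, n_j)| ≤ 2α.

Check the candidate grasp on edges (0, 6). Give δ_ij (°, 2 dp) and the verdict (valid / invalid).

δ = 66.17°, valid

α = atan 0.75 = 36.87°;  2α = 73.74°
edge 0: e_0 = (-1.52, -3.46);  n_0 = (-0.9155, +0.4022)
edge 6: e_6 = (-1.18, +1.29);  n_6 = (+0.7379, +0.6749)
∠(n_0, n_6) = 113.83°
δ = |180° − 113.83°| = 66.17°
66.17° ≤ 2α = 73.74°  →  valid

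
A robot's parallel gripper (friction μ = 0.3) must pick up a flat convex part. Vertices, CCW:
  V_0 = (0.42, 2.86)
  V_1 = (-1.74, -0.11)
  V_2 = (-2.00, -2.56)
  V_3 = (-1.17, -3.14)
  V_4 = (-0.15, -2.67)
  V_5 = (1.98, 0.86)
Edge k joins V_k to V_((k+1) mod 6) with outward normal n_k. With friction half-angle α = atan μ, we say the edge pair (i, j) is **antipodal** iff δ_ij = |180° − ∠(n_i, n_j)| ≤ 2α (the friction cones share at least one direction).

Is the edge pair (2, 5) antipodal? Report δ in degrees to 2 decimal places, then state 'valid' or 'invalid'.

α = atan 0.3 = 16.70°;  2α = 33.40°
edge 2: e_2 = (+0.83, -0.58);  n_2 = (-0.5728, -0.8197)
edge 5: e_5 = (-1.56, +2.00);  n_5 = (+0.7885, +0.6150)
∠(n_2, n_5) = 162.90°
δ = |180° − 162.90°| = 17.10°
17.10° ≤ 2α = 33.40°  →  valid

δ = 17.10°, valid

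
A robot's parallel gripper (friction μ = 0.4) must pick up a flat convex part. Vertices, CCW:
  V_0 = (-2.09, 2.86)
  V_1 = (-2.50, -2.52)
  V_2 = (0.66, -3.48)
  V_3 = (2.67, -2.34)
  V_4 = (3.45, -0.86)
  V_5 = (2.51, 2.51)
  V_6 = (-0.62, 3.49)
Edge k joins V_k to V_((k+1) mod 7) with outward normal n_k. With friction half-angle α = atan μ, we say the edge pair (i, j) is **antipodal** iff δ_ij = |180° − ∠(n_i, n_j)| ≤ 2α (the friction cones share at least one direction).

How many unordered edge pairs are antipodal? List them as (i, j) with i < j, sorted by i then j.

α = atan 0.4 = 21.80°;  2α = 43.60°
n_0 = (-0.9971, +0.0760)
n_1 = (-0.2907, -0.9568)
n_2 = (+0.4933, -0.8698)
n_3 = (+0.8847, -0.4662)
n_4 = (+0.9632, +0.2687)
n_5 = (+0.2988, +0.9543)
n_6 = (-0.3939, +0.9191)
  (0,1): δ = 102.54°  ·
  (0,2): δ = 56.08°  ·
  (0,3): δ = 23.43°  ✓
  (0,4): δ = 19.94°  ✓
  (0,5): δ = 76.97°  ·
  (0,6): δ = 117.56°  ·
  (1,2): δ = 133.54°  ·
  (1,3): δ = 100.89°  ·
  (1,4): δ = 57.52°  ·
  (1,5): δ = 0.49°  ✓
  (1,6): δ = 40.10°  ✓
  (2,3): δ = 147.35°  ·
  (2,4): δ = 103.97°  ·
  (2,5): δ = 46.95°  ·
  (2,6): δ = 6.36°  ✓
  (3,4): δ = 136.62°  ·
  (3,5): δ = 79.59°  ·
  (3,6): δ = 39.01°  ✓
  (4,5): δ = 122.97°  ·
  (4,6): δ = 82.39°  ·
  (5,6): δ = 139.42°  ·
antipodal pairs: 6

count = 6; pairs: (0,3), (0,4), (1,5), (1,6), (2,6), (3,6)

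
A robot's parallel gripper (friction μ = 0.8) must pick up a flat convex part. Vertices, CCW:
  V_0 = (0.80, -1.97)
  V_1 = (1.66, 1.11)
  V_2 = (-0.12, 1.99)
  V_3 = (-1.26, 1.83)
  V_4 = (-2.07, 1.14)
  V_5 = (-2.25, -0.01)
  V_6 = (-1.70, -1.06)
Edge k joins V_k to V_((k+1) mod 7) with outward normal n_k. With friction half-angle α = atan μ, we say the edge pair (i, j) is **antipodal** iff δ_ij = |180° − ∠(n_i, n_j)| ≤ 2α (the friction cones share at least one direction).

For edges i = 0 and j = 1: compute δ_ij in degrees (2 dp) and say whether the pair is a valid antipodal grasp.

δ = 100.71°, invalid

α = atan 0.8 = 38.66°;  2α = 77.32°
edge 0: e_0 = (+0.86, +3.08);  n_0 = (+0.9632, -0.2689)
edge 1: e_1 = (-1.78, +0.88);  n_1 = (+0.4432, +0.8964)
∠(n_0, n_1) = 79.29°
δ = |180° − 79.29°| = 100.71°
100.71° > 2α = 77.32°  →  invalid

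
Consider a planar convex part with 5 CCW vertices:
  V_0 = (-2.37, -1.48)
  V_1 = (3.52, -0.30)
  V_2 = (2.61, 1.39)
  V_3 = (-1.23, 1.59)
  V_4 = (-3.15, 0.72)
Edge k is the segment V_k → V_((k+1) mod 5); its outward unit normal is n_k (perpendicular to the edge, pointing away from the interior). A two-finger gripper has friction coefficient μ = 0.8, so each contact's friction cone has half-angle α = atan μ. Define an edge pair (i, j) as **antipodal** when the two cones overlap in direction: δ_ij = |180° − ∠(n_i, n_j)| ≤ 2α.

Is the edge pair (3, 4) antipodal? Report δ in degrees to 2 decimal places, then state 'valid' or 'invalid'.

δ = 94.85°, invalid

α = atan 0.8 = 38.66°;  2α = 77.32°
edge 3: e_3 = (-1.92, -0.87);  n_3 = (-0.4127, +0.9109)
edge 4: e_4 = (+0.78, -2.20);  n_4 = (-0.9425, -0.3342)
∠(n_3, n_4) = 85.15°
δ = |180° − 85.15°| = 94.85°
94.85° > 2α = 77.32°  →  invalid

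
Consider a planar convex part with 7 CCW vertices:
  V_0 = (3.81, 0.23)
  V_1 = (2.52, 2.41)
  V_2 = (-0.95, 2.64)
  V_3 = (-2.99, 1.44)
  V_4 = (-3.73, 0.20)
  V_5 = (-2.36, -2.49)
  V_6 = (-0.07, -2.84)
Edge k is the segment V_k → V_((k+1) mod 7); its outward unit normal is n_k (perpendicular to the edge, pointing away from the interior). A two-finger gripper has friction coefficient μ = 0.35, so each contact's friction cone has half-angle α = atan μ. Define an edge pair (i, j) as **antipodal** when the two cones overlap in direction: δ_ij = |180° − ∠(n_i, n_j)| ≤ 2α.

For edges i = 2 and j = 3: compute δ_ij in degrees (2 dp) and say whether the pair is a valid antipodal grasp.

α = atan 0.35 = 19.29°;  2α = 38.58°
edge 2: e_2 = (-2.04, -1.20);  n_2 = (-0.5070, +0.8619)
edge 3: e_3 = (-0.74, -1.24);  n_3 = (-0.8587, +0.5125)
∠(n_2, n_3) = 28.71°
δ = |180° − 28.71°| = 151.29°
151.29° > 2α = 38.58°  →  invalid

δ = 151.29°, invalid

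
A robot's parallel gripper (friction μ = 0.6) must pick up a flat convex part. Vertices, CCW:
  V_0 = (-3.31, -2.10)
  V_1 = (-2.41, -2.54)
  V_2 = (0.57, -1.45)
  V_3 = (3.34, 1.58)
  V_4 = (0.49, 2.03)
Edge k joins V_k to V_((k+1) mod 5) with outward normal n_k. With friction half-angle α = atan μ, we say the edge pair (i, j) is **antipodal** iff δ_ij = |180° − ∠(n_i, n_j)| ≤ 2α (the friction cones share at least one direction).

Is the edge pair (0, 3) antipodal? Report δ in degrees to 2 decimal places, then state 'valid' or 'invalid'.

δ = 17.08°, valid

α = atan 0.6 = 30.96°;  2α = 61.93°
edge 0: e_0 = (+0.90, -0.44);  n_0 = (-0.4392, -0.8984)
edge 3: e_3 = (-2.85, +0.45);  n_3 = (+0.1560, +0.9878)
∠(n_0, n_3) = 162.92°
δ = |180° − 162.92°| = 17.08°
17.08° ≤ 2α = 61.93°  →  valid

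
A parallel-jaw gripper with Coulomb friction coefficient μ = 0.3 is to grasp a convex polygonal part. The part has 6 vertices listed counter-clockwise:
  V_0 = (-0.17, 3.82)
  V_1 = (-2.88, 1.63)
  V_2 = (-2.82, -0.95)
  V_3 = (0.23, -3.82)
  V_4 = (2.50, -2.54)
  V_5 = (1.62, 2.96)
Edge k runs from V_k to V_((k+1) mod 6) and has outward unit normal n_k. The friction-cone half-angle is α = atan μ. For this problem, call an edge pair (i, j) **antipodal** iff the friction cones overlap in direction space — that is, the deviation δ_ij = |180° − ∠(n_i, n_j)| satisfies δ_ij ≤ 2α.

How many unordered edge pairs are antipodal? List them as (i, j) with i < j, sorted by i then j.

α = atan 0.3 = 16.70°;  2α = 33.40°
n_0 = (-0.6285, +0.7778)
n_1 = (-0.9997, -0.0232)
n_2 = (-0.6853, -0.7283)
n_3 = (+0.4912, -0.8711)
n_4 = (+0.9874, +0.1580)
n_5 = (+0.4331, +0.9014)
  (0,1): δ = 127.61°  ·
  (0,2): δ = 82.20°  ·
  (0,3): δ = 9.52°  ✓
  (0,4): δ = 60.15°  ·
  (0,5): δ = 115.40°  ·
  (1,2): δ = 134.59°  ·
  (1,3): δ = 61.91°  ·
  (1,4): δ = 7.76°  ✓
  (1,5): δ = 63.01°  ·
  (2,3): δ = 107.32°  ·
  (2,4): δ = 37.65°  ·
  (2,5): δ = 17.60°  ✓
  (3,4): δ = 110.33°  ·
  (3,5): δ = 55.08°  ·
  (4,5): δ = 124.75°  ·
antipodal pairs: 3

count = 3; pairs: (0,3), (1,4), (2,5)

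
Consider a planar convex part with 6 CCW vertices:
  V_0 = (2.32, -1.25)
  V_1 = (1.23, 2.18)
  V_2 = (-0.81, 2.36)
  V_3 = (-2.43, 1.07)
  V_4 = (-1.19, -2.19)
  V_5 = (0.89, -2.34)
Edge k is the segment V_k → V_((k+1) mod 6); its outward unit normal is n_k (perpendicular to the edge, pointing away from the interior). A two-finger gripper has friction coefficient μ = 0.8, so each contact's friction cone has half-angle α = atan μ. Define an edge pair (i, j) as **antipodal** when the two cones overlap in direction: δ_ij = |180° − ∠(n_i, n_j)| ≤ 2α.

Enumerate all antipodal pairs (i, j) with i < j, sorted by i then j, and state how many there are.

count = 9; pairs: (0,2), (0,3), (0,4), (1,3), (1,4), (1,5), (2,4), (2,5), (3,5)

α = atan 0.8 = 38.66°;  2α = 77.32°
n_0 = (+0.9530, +0.3029)
n_1 = (+0.0879, +0.9961)
n_2 = (-0.6229, +0.7823)
n_3 = (-0.9347, -0.3555)
n_4 = (-0.0719, -0.9974)
n_5 = (+0.6062, -0.7953)
  (0,1): δ = 112.67°  ·
  (0,2): δ = 69.10°  ✓
  (0,3): δ = 3.20°  ✓
  (0,4): δ = 68.25°  ✓
  (0,5): δ = 109.69°  ·
  (1,2): δ = 136.43°  ·
  (1,3): δ = 64.13°  ✓
  (1,4): δ = 0.92°  ✓
  (1,5): δ = 42.36°  ✓
  (2,3): δ = 107.70°  ·
  (2,4): δ = 42.65°  ✓
  (2,5): δ = 1.21°  ✓
  (3,4): δ = 114.95°  ·
  (3,5): δ = 73.51°  ✓
  (4,5): δ = 138.56°  ·
antipodal pairs: 9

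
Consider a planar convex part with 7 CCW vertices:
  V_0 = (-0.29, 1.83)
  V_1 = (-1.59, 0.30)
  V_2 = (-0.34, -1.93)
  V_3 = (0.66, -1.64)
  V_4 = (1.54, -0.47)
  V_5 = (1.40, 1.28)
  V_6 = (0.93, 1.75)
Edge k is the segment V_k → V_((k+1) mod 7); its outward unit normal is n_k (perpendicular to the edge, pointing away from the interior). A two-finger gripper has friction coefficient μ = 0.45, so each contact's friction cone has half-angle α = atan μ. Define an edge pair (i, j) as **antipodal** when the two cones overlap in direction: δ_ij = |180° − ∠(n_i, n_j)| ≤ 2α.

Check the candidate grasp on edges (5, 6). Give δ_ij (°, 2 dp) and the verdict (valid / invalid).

δ = 138.75°, invalid

α = atan 0.45 = 24.23°;  2α = 48.46°
edge 5: e_5 = (-0.47, +0.47);  n_5 = (+0.7071, +0.7071)
edge 6: e_6 = (-1.22, +0.08);  n_6 = (+0.0654, +0.9979)
∠(n_5, n_6) = 41.25°
δ = |180° − 41.25°| = 138.75°
138.75° > 2α = 48.46°  →  invalid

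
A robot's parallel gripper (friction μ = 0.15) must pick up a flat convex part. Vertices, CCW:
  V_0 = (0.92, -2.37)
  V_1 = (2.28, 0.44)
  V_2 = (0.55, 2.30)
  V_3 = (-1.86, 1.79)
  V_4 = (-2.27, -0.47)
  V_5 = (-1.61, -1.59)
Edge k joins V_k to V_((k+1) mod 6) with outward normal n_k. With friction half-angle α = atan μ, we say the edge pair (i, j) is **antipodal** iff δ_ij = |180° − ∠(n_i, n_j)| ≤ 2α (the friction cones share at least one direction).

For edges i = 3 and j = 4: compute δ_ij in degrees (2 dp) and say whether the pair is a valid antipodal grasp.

α = atan 0.15 = 8.53°;  2α = 17.06°
edge 3: e_3 = (-0.41, -2.26);  n_3 = (-0.9839, +0.1785)
edge 4: e_4 = (+0.66, -1.12);  n_4 = (-0.8615, -0.5077)
∠(n_3, n_4) = 40.79°
δ = |180° − 40.79°| = 139.21°
139.21° > 2α = 17.06°  →  invalid

δ = 139.21°, invalid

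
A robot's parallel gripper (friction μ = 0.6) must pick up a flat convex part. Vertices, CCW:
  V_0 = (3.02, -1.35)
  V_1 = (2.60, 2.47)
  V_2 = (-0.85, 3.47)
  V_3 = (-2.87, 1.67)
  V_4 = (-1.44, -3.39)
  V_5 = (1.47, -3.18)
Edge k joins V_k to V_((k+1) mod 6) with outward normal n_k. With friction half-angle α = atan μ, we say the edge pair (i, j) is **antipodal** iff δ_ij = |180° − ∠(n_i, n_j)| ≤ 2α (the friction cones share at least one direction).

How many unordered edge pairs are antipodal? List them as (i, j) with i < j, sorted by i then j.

count = 7; pairs: (0,2), (0,3), (1,3), (1,4), (2,4), (2,5), (3,5)

α = atan 0.6 = 30.96°;  2α = 61.93°
n_0 = (+0.9940, +0.1093)
n_1 = (+0.2784, +0.9605)
n_2 = (-0.6653, +0.7466)
n_3 = (-0.9623, -0.2720)
n_4 = (+0.0720, -0.9974)
n_5 = (+0.7631, -0.6463)
  (0,1): δ = 112.44°  ·
  (0,2): δ = 54.57°  ✓
  (0,3): δ = 9.51°  ✓
  (0,4): δ = 87.85°  ·
  (0,5): δ = 133.46°  ·
  (1,2): δ = 122.13°  ·
  (1,3): δ = 58.05°  ✓
  (1,4): δ = 20.29°  ✓
  (1,5): δ = 65.90°  ·
  (2,3): δ = 115.92°  ·
  (2,4): δ = 37.58°  ✓
  (2,5): δ = 8.03°  ✓
  (3,4): δ = 101.65°  ·
  (3,5): δ = 56.05°  ✓
  (4,5): δ = 134.39°  ·
antipodal pairs: 7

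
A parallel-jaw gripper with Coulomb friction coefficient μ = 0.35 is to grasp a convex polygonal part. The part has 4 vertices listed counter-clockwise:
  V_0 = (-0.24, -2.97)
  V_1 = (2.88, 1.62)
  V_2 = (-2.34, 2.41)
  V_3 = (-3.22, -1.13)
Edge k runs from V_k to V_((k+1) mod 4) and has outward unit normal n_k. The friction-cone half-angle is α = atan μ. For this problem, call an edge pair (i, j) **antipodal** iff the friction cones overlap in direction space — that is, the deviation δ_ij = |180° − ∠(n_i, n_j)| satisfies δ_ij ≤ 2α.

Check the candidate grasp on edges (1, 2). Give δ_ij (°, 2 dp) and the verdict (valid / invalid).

α = atan 0.35 = 19.29°;  2α = 38.58°
edge 1: e_1 = (-5.22, +0.79);  n_1 = (+0.1496, +0.9887)
edge 2: e_2 = (-0.88, -3.54);  n_2 = (-0.9705, +0.2412)
∠(n_1, n_2) = 84.65°
δ = |180° − 84.65°| = 95.35°
95.35° > 2α = 38.58°  →  invalid

δ = 95.35°, invalid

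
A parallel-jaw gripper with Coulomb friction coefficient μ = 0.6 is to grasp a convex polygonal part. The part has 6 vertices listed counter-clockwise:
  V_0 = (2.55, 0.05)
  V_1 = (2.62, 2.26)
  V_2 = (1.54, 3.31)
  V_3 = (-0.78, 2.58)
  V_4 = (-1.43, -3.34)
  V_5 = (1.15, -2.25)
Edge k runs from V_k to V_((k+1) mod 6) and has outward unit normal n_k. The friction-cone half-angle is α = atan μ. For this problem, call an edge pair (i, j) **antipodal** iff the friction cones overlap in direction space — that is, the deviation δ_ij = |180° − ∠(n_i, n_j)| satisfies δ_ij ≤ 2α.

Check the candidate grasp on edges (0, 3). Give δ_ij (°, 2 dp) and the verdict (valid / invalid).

δ = 4.45°, valid

α = atan 0.6 = 30.96°;  2α = 61.93°
edge 0: e_0 = (+0.07, +2.21);  n_0 = (+0.9995, -0.0317)
edge 3: e_3 = (-0.65, -5.92);  n_3 = (-0.9940, +0.1091)
∠(n_0, n_3) = 175.55°
δ = |180° − 175.55°| = 4.45°
4.45° ≤ 2α = 61.93°  →  valid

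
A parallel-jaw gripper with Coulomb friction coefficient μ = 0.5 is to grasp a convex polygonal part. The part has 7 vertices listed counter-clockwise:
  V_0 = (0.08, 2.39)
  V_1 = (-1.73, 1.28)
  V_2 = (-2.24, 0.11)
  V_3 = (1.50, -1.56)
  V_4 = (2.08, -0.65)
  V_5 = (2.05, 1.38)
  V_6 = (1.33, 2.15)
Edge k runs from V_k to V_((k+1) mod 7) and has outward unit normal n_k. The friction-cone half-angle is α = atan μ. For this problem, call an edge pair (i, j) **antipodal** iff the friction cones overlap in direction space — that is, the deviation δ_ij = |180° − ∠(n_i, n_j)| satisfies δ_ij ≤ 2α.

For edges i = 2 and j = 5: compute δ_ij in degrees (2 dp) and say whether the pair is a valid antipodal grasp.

α = atan 0.5 = 26.57°;  2α = 53.13°
edge 2: e_2 = (+3.74, -1.67);  n_2 = (-0.4077, -0.9131)
edge 5: e_5 = (-0.72, +0.77);  n_5 = (+0.7304, +0.6830)
∠(n_2, n_5) = 157.14°
δ = |180° − 157.14°| = 22.86°
22.86° ≤ 2α = 53.13°  →  valid

δ = 22.86°, valid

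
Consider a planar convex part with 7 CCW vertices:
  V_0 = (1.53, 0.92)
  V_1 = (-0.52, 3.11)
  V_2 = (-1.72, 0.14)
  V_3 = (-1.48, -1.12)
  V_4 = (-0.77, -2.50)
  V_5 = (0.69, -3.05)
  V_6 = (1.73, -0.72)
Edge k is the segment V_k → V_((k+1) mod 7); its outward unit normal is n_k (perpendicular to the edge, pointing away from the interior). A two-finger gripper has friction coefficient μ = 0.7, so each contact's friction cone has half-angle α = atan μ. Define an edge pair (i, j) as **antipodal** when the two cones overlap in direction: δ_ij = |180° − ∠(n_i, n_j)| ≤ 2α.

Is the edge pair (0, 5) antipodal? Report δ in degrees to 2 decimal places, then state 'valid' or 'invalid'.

δ = 112.84°, invalid

α = atan 0.7 = 34.99°;  2α = 69.98°
edge 0: e_0 = (-2.05, +2.19);  n_0 = (+0.7301, +0.6834)
edge 5: e_5 = (+1.04, +2.33);  n_5 = (+0.9132, -0.4076)
∠(n_0, n_5) = 67.16°
δ = |180° − 67.16°| = 112.84°
112.84° > 2α = 69.98°  →  invalid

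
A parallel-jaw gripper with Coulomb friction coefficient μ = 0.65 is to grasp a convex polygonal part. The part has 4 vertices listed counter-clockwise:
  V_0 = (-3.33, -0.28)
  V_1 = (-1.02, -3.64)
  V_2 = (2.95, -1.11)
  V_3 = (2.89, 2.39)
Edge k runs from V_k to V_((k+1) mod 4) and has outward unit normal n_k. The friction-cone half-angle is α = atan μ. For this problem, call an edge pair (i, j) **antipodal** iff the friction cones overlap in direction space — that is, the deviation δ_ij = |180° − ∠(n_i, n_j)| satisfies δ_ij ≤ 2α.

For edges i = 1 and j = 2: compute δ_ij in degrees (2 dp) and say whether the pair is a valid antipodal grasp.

δ = 121.53°, invalid

α = atan 0.65 = 33.02°;  2α = 66.05°
edge 1: e_1 = (+3.97, +2.53);  n_1 = (+0.5374, -0.8433)
edge 2: e_2 = (-0.06, +3.50);  n_2 = (+0.9999, +0.0171)
∠(n_1, n_2) = 58.47°
δ = |180° − 58.47°| = 121.53°
121.53° > 2α = 66.05°  →  invalid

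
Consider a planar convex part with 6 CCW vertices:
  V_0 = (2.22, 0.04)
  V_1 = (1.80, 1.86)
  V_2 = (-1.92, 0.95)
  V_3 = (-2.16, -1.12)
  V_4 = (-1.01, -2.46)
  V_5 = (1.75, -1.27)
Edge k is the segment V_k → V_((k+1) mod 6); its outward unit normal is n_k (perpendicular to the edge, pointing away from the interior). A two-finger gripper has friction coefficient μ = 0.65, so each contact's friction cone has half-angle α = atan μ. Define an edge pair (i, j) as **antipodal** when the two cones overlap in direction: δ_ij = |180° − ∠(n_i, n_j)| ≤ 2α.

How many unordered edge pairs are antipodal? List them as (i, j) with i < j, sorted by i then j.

count = 8; pairs: (0,2), (0,3), (1,3), (1,4), (1,5), (2,4), (2,5), (3,5)

α = atan 0.65 = 33.02°;  2α = 66.05°
n_0 = (+0.9744, +0.2249)
n_1 = (-0.2376, +0.9714)
n_2 = (-0.9933, +0.1152)
n_3 = (-0.7589, -0.6513)
n_4 = (+0.3959, -0.9183)
n_5 = (+0.9413, -0.3377)
  (0,1): δ = 89.25°  ·
  (0,2): δ = 19.61°  ✓
  (0,3): δ = 27.64°  ✓
  (0,4): δ = 100.33°  ·
  (0,5): δ = 147.27°  ·
  (1,2): δ = 110.36°  ·
  (1,3): δ = 63.11°  ✓
  (1,4): δ = 9.58°  ✓
  (1,5): δ = 56.52°  ✓
  (2,3): δ = 132.75°  ·
  (2,4): δ = 60.06°  ✓
  (2,5): δ = 13.12°  ✓
  (3,4): δ = 107.31°  ·
  (3,5): δ = 60.37°  ✓
  (4,5): δ = 133.06°  ·
antipodal pairs: 8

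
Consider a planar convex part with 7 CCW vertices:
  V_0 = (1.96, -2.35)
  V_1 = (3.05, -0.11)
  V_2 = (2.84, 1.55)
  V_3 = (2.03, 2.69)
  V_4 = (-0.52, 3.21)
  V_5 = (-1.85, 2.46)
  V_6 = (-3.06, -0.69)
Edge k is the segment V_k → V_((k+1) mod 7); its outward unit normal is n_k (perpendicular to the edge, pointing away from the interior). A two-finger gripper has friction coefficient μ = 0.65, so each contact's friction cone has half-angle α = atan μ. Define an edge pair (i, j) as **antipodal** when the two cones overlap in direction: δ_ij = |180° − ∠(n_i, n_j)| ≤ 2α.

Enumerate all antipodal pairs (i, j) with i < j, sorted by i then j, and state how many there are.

count = 8; pairs: (0,4), (0,5), (1,5), (1,6), (2,5), (2,6), (3,6), (4,6)

α = atan 0.65 = 33.02°;  2α = 66.05°
n_0 = (+0.8992, -0.4376)
n_1 = (+0.9921, +0.1255)
n_2 = (+0.8152, +0.5792)
n_3 = (+0.1998, +0.9798)
n_4 = (-0.4912, +0.8711)
n_5 = (-0.9335, +0.3586)
n_6 = (-0.3140, -0.9494)
  (0,1): δ = 146.84°  ·
  (0,2): δ = 118.66°  ·
  (0,3): δ = 75.58°  ·
  (0,4): δ = 34.63°  ✓
  (0,5): δ = 4.93°  ✓
  (0,6): δ = 97.65°  ·
  (1,2): δ = 151.82°  ·
  (1,3): δ = 108.74°  ·
  (1,4): δ = 67.79°  ·
  (1,5): δ = 28.22°  ✓
  (1,6): δ = 64.49°  ✓
  (2,3): δ = 136.92°  ·
  (2,4): δ = 95.98°  ·
  (2,5): δ = 56.41°  ✓
  (2,6): δ = 36.31°  ✓
  (3,4): δ = 139.06°  ·
  (3,5): δ = 99.49°  ·
  (3,6): δ = 6.77°  ✓
  (4,5): δ = 140.43°  ·
  (4,6): δ = 47.72°  ✓
  (5,6): δ = 87.28°  ·
antipodal pairs: 8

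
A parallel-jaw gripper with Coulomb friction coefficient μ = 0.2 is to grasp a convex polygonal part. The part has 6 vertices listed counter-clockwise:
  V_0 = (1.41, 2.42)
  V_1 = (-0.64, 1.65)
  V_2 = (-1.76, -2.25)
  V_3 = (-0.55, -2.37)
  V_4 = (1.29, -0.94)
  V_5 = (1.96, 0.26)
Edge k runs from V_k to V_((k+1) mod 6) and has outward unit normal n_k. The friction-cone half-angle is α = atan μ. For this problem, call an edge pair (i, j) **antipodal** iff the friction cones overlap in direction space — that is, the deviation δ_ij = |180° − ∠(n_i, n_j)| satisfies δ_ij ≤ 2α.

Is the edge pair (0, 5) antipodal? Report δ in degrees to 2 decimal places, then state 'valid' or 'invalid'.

α = atan 0.2 = 11.31°;  2α = 22.62°
edge 0: e_0 = (-2.05, -0.77);  n_0 = (-0.3516, +0.9361)
edge 5: e_5 = (-0.55, +2.16);  n_5 = (+0.9691, +0.2468)
∠(n_0, n_5) = 96.30°
δ = |180° − 96.30°| = 83.70°
83.70° > 2α = 22.62°  →  invalid

δ = 83.70°, invalid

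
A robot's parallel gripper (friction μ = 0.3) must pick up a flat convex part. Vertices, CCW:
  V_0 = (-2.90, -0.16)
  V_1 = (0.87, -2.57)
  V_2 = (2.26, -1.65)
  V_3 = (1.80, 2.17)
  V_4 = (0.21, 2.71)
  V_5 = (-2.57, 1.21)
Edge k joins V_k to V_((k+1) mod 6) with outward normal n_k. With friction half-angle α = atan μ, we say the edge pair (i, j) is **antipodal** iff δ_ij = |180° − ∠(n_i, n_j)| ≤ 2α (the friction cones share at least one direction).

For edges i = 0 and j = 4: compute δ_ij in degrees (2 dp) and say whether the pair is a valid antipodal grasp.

α = atan 0.3 = 16.70°;  2α = 33.40°
edge 0: e_0 = (+3.77, -2.41);  n_0 = (-0.5386, -0.8426)
edge 4: e_4 = (-2.78, -1.50);  n_4 = (-0.4749, +0.8801)
∠(n_0, n_4) = 119.06°
δ = |180° − 119.06°| = 60.94°
60.94° > 2α = 33.40°  →  invalid

δ = 60.94°, invalid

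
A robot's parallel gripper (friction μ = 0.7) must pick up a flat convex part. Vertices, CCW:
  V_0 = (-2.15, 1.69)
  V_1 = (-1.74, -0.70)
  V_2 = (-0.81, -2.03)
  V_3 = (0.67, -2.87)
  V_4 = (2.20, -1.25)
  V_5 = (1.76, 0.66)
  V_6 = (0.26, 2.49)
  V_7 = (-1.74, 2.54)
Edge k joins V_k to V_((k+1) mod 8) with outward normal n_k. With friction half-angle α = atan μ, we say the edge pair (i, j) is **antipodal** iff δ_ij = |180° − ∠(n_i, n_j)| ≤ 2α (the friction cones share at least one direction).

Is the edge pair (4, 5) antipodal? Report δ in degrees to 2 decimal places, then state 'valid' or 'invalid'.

α = atan 0.7 = 34.99°;  2α = 69.98°
edge 4: e_4 = (-0.44, +1.91);  n_4 = (+0.9745, +0.2245)
edge 5: e_5 = (-1.50, +1.83);  n_5 = (+0.7734, +0.6339)
∠(n_4, n_5) = 26.37°
δ = |180° − 26.37°| = 153.63°
153.63° > 2α = 69.98°  →  invalid

δ = 153.63°, invalid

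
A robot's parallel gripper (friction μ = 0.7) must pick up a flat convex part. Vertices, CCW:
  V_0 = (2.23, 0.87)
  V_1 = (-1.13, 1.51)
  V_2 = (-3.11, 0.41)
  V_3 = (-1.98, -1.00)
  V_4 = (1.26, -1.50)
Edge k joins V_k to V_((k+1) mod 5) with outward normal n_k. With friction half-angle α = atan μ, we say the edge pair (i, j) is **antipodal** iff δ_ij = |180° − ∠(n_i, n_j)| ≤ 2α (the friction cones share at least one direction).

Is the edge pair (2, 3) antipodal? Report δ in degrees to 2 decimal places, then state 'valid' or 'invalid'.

α = atan 0.7 = 34.99°;  2α = 69.98°
edge 2: e_2 = (+1.13, -1.41);  n_2 = (-0.7803, -0.6254)
edge 3: e_3 = (+3.24, -0.50);  n_3 = (-0.1525, -0.9883)
∠(n_2, n_3) = 42.52°
δ = |180° − 42.52°| = 137.48°
137.48° > 2α = 69.98°  →  invalid

δ = 137.48°, invalid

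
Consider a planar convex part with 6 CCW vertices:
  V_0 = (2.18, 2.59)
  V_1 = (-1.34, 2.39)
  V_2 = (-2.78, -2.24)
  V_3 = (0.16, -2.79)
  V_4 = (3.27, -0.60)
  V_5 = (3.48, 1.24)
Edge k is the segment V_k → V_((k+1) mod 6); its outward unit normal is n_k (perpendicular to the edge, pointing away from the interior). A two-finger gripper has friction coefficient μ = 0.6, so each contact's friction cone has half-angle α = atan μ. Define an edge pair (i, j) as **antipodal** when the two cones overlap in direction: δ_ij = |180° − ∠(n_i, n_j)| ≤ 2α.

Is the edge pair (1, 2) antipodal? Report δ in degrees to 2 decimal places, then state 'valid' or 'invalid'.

α = atan 0.6 = 30.96°;  2α = 61.93°
edge 1: e_1 = (-1.44, -4.63);  n_1 = (-0.9549, +0.2970)
edge 2: e_2 = (+2.94, -0.55);  n_2 = (-0.1839, -0.9829)
∠(n_1, n_2) = 96.68°
δ = |180° − 96.68°| = 83.32°
83.32° > 2α = 61.93°  →  invalid

δ = 83.32°, invalid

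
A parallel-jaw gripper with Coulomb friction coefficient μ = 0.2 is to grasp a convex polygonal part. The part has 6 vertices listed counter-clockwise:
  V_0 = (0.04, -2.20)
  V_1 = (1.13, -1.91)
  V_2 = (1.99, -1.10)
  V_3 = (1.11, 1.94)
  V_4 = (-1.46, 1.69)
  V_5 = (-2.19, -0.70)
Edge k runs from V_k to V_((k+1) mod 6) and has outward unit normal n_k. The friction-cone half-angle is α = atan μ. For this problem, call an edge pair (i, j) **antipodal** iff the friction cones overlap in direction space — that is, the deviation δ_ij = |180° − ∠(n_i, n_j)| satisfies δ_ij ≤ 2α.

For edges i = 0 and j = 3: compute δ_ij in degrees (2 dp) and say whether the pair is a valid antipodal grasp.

α = atan 0.2 = 11.31°;  2α = 22.62°
edge 0: e_0 = (+1.09, +0.29);  n_0 = (+0.2571, -0.9664)
edge 3: e_3 = (-2.57, -0.25);  n_3 = (-0.0968, +0.9953)
∠(n_0, n_3) = 170.66°
δ = |180° − 170.66°| = 9.34°
9.34° ≤ 2α = 22.62°  →  valid

δ = 9.34°, valid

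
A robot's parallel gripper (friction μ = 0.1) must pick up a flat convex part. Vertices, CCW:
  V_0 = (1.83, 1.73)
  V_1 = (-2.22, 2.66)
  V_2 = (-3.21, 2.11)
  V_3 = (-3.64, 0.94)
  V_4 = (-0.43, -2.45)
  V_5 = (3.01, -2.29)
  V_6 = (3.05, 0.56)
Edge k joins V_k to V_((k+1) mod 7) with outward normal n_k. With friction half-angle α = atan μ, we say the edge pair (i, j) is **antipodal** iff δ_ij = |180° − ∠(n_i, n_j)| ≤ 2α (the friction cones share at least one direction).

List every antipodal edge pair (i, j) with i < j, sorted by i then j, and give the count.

count = 1; pairs: (3,6)

α = atan 0.1 = 5.71°;  2α = 11.42°
n_0 = (+0.2238, +0.9746)
n_1 = (-0.4856, +0.8742)
n_2 = (-0.9386, +0.3450)
n_3 = (-0.7261, -0.6876)
n_4 = (+0.0465, -0.9989)
n_5 = (+0.9999, -0.0140)
n_6 = (+0.6922, +0.7217)
  (0,1): δ = 138.01°  ·
  (0,2): δ = 97.25°  ·
  (0,3): δ = 33.63°  ·
  (0,4): δ = 15.60°  ·
  (0,5): δ = 102.13°  ·
  (0,6): δ = 149.13°  ·
  (1,2): δ = 139.23°  ·
  (1,3): δ = 75.62°  ·
  (1,4): δ = 26.39°  ·
  (1,5): δ = 60.14°  ·
  (1,6): δ = 107.14°  ·
  (2,3): δ = 116.38°  ·
  (2,4): δ = 67.16°  ·
  (2,5): δ = 19.38°  ·
  (2,6): δ = 66.38°  ·
  (3,4): δ = 130.77°  ·
  (3,5): δ = 44.24°  ·
  (3,6): δ = 2.76°  ✓
  (4,5): δ = 93.47°  ·
  (4,6): δ = 46.46°  ·
  (5,6): δ = 133.00°  ·
antipodal pairs: 1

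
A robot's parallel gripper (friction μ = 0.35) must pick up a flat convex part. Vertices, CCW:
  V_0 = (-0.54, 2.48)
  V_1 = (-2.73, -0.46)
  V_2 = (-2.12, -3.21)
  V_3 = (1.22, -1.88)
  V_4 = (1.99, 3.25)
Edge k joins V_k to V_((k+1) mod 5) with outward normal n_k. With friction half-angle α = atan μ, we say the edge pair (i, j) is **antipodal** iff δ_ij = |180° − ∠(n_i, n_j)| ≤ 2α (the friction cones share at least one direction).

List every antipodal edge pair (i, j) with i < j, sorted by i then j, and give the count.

α = atan 0.35 = 19.29°;  2α = 38.58°
n_0 = (-0.8020, +0.5974)
n_1 = (-0.9763, -0.2166)
n_2 = (+0.3700, -0.9291)
n_3 = (+0.9889, -0.1484)
n_4 = (-0.2912, +0.9567)
  (0,1): δ = 130.81°  ·
  (0,2): δ = 31.61°  ✓
  (0,3): δ = 28.15°  ✓
  (0,4): δ = 143.61°  ·
  (1,2): δ = 80.79°  ·
  (1,3): δ = 21.04°  ✓
  (1,4): δ = 94.42°  ·
  (2,3): δ = 120.25°  ·
  (2,4): δ = 4.79°  ✓
  (3,4): δ = 64.54°  ·
antipodal pairs: 4

count = 4; pairs: (0,2), (0,3), (1,3), (2,4)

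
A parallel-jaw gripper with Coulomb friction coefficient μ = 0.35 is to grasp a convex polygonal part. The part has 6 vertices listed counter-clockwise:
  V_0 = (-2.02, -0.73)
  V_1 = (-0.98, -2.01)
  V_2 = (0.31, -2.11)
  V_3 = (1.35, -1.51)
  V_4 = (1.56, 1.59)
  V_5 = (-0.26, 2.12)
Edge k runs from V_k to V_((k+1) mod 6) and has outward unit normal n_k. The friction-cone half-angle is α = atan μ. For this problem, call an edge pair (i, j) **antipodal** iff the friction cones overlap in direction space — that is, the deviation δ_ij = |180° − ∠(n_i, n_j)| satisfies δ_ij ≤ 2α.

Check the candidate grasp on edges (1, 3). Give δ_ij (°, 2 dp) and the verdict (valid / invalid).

α = atan 0.35 = 19.29°;  2α = 38.58°
edge 1: e_1 = (+1.29, -0.10);  n_1 = (-0.0773, -0.9970)
edge 3: e_3 = (+0.21, +3.10);  n_3 = (+0.9977, -0.0676)
∠(n_1, n_3) = 90.56°
δ = |180° − 90.56°| = 89.44°
89.44° > 2α = 38.58°  →  invalid

δ = 89.44°, invalid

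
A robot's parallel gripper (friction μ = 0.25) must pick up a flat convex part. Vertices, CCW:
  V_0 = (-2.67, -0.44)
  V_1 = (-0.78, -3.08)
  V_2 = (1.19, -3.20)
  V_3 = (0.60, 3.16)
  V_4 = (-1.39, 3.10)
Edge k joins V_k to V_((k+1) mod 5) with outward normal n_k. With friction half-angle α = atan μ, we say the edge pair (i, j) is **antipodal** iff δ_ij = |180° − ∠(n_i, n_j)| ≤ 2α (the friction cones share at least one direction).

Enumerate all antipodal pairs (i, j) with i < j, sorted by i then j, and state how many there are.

count = 2; pairs: (1,3), (2,4)

α = atan 0.25 = 14.04°;  2α = 28.07°
n_0 = (-0.8131, -0.5821)
n_1 = (-0.0608, -0.9981)
n_2 = (+0.9957, +0.0924)
n_3 = (-0.0301, +0.9995)
n_4 = (-0.9404, +0.3400)
  (0,1): δ = 129.09°  ·
  (0,2): δ = 30.30°  ·
  (0,3): δ = 56.13°  ·
  (0,4): δ = 124.52°  ·
  (1,2): δ = 81.21°  ·
  (1,3): δ = 5.21°  ✓
  (1,4): δ = 73.61°  ·
  (2,3): δ = 93.57°  ·
  (2,4): δ = 25.18°  ✓
  (3,4): δ = 111.61°  ·
antipodal pairs: 2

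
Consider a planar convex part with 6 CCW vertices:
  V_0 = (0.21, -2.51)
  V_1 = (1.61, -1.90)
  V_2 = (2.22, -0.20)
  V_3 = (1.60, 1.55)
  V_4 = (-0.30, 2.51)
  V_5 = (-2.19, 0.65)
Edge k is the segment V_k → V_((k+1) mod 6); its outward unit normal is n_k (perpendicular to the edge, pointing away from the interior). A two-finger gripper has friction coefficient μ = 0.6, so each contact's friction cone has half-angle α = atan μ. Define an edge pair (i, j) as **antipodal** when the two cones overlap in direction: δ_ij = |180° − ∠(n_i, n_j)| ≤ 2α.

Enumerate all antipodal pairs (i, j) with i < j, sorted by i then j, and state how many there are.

α = atan 0.6 = 30.96°;  2α = 61.93°
n_0 = (+0.3994, -0.9168)
n_1 = (+0.9412, -0.3377)
n_2 = (+0.9426, +0.3339)
n_3 = (+0.4510, +0.8925)
n_4 = (-0.7014, +0.7127)
n_5 = (-0.7964, -0.6048)
  (0,1): δ = 133.28°  ·
  (0,2): δ = 94.03°  ·
  (0,3): δ = 50.35°  ✓
  (0,4): δ = 21.00°  ✓
  (0,5): δ = 103.67°  ·
  (1,2): δ = 140.75°  ·
  (1,3): δ = 97.07°  ·
  (1,4): δ = 25.72°  ✓
  (1,5): δ = 56.96°  ✓
  (2,3): δ = 136.31°  ·
  (2,4): δ = 64.97°  ·
  (2,5): δ = 17.71°  ✓
  (3,4): δ = 108.65°  ·
  (3,5): δ = 25.98°  ✓
  (4,5): δ = 97.33°  ·
antipodal pairs: 6

count = 6; pairs: (0,3), (0,4), (1,4), (1,5), (2,5), (3,5)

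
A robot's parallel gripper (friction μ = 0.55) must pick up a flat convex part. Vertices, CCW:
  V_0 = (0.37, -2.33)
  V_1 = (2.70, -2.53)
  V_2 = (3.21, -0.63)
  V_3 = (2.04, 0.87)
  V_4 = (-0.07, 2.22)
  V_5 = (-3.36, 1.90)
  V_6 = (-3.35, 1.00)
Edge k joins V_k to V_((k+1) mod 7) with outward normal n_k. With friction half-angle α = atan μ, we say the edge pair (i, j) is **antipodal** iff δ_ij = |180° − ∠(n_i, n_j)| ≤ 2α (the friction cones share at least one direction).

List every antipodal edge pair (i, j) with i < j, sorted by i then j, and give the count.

count = 9; pairs: (0,2), (0,3), (0,4), (1,5), (2,5), (2,6), (3,5), (3,6), (4,6)

α = atan 0.55 = 28.81°;  2α = 57.62°
n_0 = (-0.0855, -0.9963)
n_1 = (+0.9658, -0.2592)
n_2 = (+0.7885, +0.6150)
n_3 = (+0.5389, +0.8423)
n_4 = (-0.0968, +0.9953)
n_5 = (-0.9999, -0.0111)
n_6 = (-0.6670, -0.7451)
  (0,1): δ = 100.12°  ·
  (0,2): δ = 47.14°  ✓
  (0,3): δ = 27.71°  ✓
  (0,4): δ = 10.46°  ✓
  (0,5): δ = 95.54°  ·
  (0,6): δ = 143.07°  ·
  (1,2): δ = 127.02°  ·
  (1,3): δ = 107.59°  ·
  (1,4): δ = 69.42°  ·
  (1,5): δ = 15.66°  ✓
  (1,6): δ = 63.19°  ·
  (2,3): δ = 160.57°  ·
  (2,4): δ = 122.40°  ·
  (2,5): δ = 37.32°  ✓
  (2,6): δ = 10.21°  ✓
  (3,4): δ = 141.83°  ·
  (3,5): δ = 56.75°  ✓
  (3,6): δ = 9.22°  ✓
  (4,5): δ = 94.92°  ·
  (4,6): δ = 47.39°  ✓
  (5,6): δ = 132.47°  ·
antipodal pairs: 9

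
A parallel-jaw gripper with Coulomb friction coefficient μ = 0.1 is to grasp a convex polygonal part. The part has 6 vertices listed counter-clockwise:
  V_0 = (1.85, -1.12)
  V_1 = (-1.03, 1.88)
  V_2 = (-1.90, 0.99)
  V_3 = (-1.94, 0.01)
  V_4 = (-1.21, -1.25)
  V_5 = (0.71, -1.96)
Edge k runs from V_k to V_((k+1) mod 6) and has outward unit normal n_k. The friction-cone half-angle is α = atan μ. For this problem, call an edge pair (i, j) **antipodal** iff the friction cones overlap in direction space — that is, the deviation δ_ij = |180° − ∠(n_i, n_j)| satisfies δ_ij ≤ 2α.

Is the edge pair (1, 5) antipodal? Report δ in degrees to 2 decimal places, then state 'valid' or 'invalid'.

δ = 9.27°, valid

α = atan 0.1 = 5.71°;  2α = 11.42°
edge 1: e_1 = (-0.87, -0.89);  n_1 = (-0.7151, +0.6990)
edge 5: e_5 = (+1.14, +0.84);  n_5 = (+0.5932, -0.8051)
∠(n_1, n_5) = 170.73°
δ = |180° − 170.73°| = 9.27°
9.27° ≤ 2α = 11.42°  →  valid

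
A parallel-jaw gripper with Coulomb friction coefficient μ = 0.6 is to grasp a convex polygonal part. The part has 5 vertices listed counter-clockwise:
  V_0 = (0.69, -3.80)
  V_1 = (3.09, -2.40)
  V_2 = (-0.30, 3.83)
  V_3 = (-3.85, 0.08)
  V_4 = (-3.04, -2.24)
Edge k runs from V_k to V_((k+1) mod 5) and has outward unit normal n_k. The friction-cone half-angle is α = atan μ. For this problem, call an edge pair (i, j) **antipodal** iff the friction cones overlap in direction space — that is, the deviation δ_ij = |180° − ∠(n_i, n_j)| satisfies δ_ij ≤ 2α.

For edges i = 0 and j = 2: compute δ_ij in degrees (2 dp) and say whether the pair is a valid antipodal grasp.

α = atan 0.6 = 30.96°;  2α = 61.93°
edge 0: e_0 = (+2.40, +1.40);  n_0 = (+0.5039, -0.8638)
edge 2: e_2 = (-3.55, -3.75);  n_2 = (-0.7262, +0.6875)
∠(n_0, n_2) = 163.69°
δ = |180° − 163.69°| = 16.31°
16.31° ≤ 2α = 61.93°  →  valid

δ = 16.31°, valid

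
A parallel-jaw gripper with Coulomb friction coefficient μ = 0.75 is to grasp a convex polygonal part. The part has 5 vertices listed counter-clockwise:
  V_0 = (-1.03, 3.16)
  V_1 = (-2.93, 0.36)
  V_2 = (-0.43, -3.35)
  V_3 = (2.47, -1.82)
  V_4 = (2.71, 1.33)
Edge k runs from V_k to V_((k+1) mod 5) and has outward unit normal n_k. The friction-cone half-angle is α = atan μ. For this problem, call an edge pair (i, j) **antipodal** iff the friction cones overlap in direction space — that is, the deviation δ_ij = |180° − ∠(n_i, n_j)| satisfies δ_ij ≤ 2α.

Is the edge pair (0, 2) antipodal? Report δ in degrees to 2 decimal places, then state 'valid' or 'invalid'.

α = atan 0.75 = 36.87°;  2α = 73.74°
edge 0: e_0 = (-1.90, -2.80);  n_0 = (-0.8275, +0.5615)
edge 2: e_2 = (+2.90, +1.53);  n_2 = (+0.4666, -0.8845)
∠(n_0, n_2) = 151.98°
δ = |180° − 151.98°| = 28.02°
28.02° ≤ 2α = 73.74°  →  valid

δ = 28.02°, valid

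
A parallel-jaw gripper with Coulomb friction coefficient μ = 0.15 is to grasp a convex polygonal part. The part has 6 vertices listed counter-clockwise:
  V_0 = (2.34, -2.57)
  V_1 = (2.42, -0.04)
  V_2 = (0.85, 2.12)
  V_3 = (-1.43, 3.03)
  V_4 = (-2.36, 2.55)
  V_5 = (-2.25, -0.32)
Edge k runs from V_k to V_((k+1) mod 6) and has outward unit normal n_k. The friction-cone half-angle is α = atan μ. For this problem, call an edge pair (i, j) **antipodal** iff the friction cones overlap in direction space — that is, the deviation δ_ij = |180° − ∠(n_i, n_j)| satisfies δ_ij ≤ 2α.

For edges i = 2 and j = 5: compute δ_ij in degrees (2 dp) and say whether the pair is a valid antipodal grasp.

α = atan 0.15 = 8.53°;  2α = 17.06°
edge 2: e_2 = (-2.28, +0.91);  n_2 = (+0.3707, +0.9288)
edge 5: e_5 = (+4.59, -2.25);  n_5 = (-0.4402, -0.8979)
∠(n_2, n_5) = 175.64°
δ = |180° − 175.64°| = 4.36°
4.36° ≤ 2α = 17.06°  →  valid

δ = 4.36°, valid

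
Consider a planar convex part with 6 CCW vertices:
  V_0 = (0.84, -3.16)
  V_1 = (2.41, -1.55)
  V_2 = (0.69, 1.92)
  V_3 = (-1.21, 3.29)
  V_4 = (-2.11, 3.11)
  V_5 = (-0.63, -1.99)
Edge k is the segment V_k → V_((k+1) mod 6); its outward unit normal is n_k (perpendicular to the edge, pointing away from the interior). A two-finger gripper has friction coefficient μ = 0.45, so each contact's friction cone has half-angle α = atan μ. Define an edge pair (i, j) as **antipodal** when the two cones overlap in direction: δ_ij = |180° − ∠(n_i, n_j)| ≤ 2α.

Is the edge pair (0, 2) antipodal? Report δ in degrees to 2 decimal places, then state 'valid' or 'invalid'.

α = atan 0.45 = 24.23°;  2α = 48.46°
edge 0: e_0 = (+1.57, +1.61);  n_0 = (+0.7159, -0.6982)
edge 2: e_2 = (-1.90, +1.37);  n_2 = (+0.5849, +0.8111)
∠(n_0, n_2) = 98.49°
δ = |180° − 98.49°| = 81.51°
81.51° > 2α = 48.46°  →  invalid

δ = 81.51°, invalid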